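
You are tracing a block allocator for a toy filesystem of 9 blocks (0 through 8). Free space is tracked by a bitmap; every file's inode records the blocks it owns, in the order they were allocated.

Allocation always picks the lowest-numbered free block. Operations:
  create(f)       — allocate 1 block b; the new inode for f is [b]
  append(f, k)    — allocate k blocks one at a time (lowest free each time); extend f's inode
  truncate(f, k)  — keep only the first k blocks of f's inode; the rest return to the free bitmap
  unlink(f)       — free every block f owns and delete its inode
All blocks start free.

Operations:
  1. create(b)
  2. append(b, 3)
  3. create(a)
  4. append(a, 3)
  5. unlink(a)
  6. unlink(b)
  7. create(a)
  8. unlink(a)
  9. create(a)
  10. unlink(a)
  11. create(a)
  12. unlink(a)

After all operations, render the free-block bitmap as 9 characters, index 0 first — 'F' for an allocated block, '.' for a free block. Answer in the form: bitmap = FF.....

bitmap = .........

[1] create(b) — b=0 (map F........)
[2] append(b, 3) — b=0,1,2,3 (map FFFF.....)
[3] create(a) — a=4 b=0,1,2,3 (map FFFFF....)
[4] append(a, 3) — a=4,5,6,7 b=0,1,2,3 (map FFFFFFFF.)
[5] unlink(a) — b=0,1,2,3 (map FFFF.....)
[6] unlink(b) —  (map .........)
[7] create(a) — a=0 (map F........)
[8] unlink(a) —  (map .........)
[9] create(a) — a=0 (map F........)
[10] unlink(a) —  (map .........)
[11] create(a) — a=0 (map F........)
[12] unlink(a) —  (map .........)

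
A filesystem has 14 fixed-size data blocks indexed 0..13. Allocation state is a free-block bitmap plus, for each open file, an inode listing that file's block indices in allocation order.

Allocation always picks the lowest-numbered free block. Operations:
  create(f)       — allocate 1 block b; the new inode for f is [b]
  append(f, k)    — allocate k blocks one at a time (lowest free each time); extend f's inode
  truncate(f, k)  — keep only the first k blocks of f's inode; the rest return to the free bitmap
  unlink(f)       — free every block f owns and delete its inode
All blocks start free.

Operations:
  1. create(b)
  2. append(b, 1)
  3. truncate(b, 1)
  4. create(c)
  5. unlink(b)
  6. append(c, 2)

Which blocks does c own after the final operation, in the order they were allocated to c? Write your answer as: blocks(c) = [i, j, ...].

create(b): bitmap=F............. | b=[0]
append(b, 1): bitmap=FF............ | b=[0, 1]
truncate(b, 1): bitmap=F............. | b=[0]
create(c): bitmap=FF............ | b=[0] c=[1]
unlink(b): bitmap=.F............ | c=[1]
append(c, 2): bitmap=FFF........... | c=[1, 0, 2]

blocks(c) = [1, 0, 2]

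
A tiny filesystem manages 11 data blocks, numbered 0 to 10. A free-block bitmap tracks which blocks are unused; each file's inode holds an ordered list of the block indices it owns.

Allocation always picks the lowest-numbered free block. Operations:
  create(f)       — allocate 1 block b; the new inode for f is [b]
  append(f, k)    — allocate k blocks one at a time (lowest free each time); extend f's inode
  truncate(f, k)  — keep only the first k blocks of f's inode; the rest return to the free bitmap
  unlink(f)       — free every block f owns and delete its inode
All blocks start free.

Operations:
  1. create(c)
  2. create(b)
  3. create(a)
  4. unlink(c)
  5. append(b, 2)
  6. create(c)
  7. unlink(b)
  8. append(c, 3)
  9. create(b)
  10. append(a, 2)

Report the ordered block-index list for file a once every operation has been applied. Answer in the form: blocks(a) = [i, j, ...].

after create(c) → c:[0]  free=[F..........]
after create(b) → b:[1], c:[0]  free=[FF.........]
after create(a) → a:[2], b:[1], c:[0]  free=[FFF........]
after unlink(c) → a:[2], b:[1]  free=[.FF........]
after append(b, 2) → a:[2], b:[1, 0, 3]  free=[FFFF.......]
after create(c) → a:[2], b:[1, 0, 3], c:[4]  free=[FFFFF......]
after unlink(b) → a:[2], c:[4]  free=[..F.F......]
after append(c, 3) → a:[2], c:[4, 0, 1, 3]  free=[FFFFF......]
after create(b) → a:[2], b:[5], c:[4, 0, 1, 3]  free=[FFFFFF.....]
after append(a, 2) → a:[2, 6, 7], b:[5], c:[4, 0, 1, 3]  free=[FFFFFFFF...]

blocks(a) = [2, 6, 7]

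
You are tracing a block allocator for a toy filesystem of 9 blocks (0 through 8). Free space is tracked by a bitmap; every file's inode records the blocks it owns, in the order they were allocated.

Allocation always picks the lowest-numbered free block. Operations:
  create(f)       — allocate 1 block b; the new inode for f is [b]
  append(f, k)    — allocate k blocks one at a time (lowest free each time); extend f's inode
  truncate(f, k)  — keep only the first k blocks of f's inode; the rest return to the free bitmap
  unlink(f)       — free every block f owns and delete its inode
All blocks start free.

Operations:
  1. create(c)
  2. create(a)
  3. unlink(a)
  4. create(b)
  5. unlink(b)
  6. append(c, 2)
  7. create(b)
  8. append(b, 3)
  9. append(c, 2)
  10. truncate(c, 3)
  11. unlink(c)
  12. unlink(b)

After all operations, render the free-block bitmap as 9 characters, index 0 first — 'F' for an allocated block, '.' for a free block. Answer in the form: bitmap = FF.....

create(c): bitmap=F........ | c=[0]
create(a): bitmap=FF....... | a=[1] c=[0]
unlink(a): bitmap=F........ | c=[0]
create(b): bitmap=FF....... | b=[1] c=[0]
unlink(b): bitmap=F........ | c=[0]
append(c, 2): bitmap=FFF...... | c=[0, 1, 2]
create(b): bitmap=FFFF..... | b=[3] c=[0, 1, 2]
append(b, 3): bitmap=FFFFFFF.. | b=[3, 4, 5, 6] c=[0, 1, 2]
append(c, 2): bitmap=FFFFFFFFF | b=[3, 4, 5, 6] c=[0, 1, 2, 7, 8]
truncate(c, 3): bitmap=FFFFFFF.. | b=[3, 4, 5, 6] c=[0, 1, 2]
unlink(c): bitmap=...FFFF.. | b=[3, 4, 5, 6]
unlink(b): bitmap=......... | 

bitmap = .........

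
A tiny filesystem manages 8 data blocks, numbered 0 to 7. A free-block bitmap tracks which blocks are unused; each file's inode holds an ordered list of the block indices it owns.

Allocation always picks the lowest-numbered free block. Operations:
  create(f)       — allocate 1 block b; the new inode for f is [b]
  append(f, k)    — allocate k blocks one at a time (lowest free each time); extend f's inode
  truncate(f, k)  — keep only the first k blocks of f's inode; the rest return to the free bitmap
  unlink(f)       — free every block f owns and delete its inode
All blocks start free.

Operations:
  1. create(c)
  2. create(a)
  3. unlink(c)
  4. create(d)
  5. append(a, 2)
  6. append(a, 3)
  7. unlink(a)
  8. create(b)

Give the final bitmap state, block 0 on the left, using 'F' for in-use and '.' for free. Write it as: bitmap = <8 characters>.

after create(c) → c:[0]  free=[F.......]
after create(a) → a:[1], c:[0]  free=[FF......]
after unlink(c) → a:[1]  free=[.F......]
after create(d) → a:[1], d:[0]  free=[FF......]
after append(a, 2) → a:[1, 2, 3], d:[0]  free=[FFFF....]
after append(a, 3) → a:[1, 2, 3, 4, 5, 6], d:[0]  free=[FFFFFFF.]
after unlink(a) → d:[0]  free=[F.......]
after create(b) → b:[1], d:[0]  free=[FF......]

bitmap = FF......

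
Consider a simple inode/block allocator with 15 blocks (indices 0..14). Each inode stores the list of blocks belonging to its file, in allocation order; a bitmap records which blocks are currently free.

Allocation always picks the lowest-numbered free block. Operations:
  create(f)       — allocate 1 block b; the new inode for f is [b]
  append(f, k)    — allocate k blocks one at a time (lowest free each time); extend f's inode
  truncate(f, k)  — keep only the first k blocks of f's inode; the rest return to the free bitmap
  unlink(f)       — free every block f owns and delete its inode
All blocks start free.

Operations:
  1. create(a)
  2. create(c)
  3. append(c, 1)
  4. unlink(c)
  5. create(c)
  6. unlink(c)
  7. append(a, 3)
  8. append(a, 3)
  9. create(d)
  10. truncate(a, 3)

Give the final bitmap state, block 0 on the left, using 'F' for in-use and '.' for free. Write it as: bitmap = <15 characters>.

[1] create(a) — a=0 (map F..............)
[2] create(c) — a=0 c=1 (map FF.............)
[3] append(c, 1) — a=0 c=1,2 (map FFF............)
[4] unlink(c) — a=0 (map F..............)
[5] create(c) — a=0 c=1 (map FF.............)
[6] unlink(c) — a=0 (map F..............)
[7] append(a, 3) — a=0,1,2,3 (map FFFF...........)
[8] append(a, 3) — a=0,1,2,3,4,5,6 (map FFFFFFF........)
[9] create(d) — a=0,1,2,3,4,5,6 d=7 (map FFFFFFFF.......)
[10] truncate(a, 3) — a=0,1,2 d=7 (map FFF....F.......)

bitmap = FFF....F.......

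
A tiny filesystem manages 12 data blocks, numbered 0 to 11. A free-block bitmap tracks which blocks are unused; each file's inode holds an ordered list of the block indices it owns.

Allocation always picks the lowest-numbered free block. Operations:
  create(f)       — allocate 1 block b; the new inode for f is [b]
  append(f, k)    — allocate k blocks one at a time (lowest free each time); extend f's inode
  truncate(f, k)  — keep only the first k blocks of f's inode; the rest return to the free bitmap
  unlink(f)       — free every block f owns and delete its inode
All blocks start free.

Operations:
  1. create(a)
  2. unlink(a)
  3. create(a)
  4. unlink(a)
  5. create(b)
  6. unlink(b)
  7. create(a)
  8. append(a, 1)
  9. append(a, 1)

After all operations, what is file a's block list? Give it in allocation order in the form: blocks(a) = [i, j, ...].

  1. create(a)  ⇒  F...........  {a→[0]}
  2. unlink(a)  ⇒  ............  {}
  3. create(a)  ⇒  F...........  {a→[0]}
  4. unlink(a)  ⇒  ............  {}
  5. create(b)  ⇒  F...........  {b→[0]}
  6. unlink(b)  ⇒  ............  {}
  7. create(a)  ⇒  F...........  {a→[0]}
  8. append(a, 1)  ⇒  FF..........  {a→[0, 1]}
  9. append(a, 1)  ⇒  FFF.........  {a→[0, 1, 2]}

blocks(a) = [0, 1, 2]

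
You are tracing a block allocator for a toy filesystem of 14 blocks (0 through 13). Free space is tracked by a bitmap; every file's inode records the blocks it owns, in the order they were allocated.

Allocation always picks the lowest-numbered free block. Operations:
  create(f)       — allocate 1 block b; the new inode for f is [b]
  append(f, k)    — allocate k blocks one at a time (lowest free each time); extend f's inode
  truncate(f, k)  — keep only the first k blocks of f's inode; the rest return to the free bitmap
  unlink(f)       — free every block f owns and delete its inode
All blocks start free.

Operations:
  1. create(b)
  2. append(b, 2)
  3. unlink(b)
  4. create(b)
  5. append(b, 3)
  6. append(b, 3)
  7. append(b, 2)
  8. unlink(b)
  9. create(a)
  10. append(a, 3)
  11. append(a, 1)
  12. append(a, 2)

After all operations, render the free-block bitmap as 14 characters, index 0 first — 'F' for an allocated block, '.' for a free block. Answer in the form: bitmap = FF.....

  1. create(b)  ⇒  F.............  {b→[0]}
  2. append(b, 2)  ⇒  FFF...........  {b→[0, 1, 2]}
  3. unlink(b)  ⇒  ..............  {}
  4. create(b)  ⇒  F.............  {b→[0]}
  5. append(b, 3)  ⇒  FFFF..........  {b→[0, 1, 2, 3]}
  6. append(b, 3)  ⇒  FFFFFFF.......  {b→[0, 1, 2, 3, 4, 5, 6]}
  7. append(b, 2)  ⇒  FFFFFFFFF.....  {b→[0, 1, 2, 3, 4, 5, 6, 7, 8]}
  8. unlink(b)  ⇒  ..............  {}
  9. create(a)  ⇒  F.............  {a→[0]}
  10. append(a, 3)  ⇒  FFFF..........  {a→[0, 1, 2, 3]}
  11. append(a, 1)  ⇒  FFFFF.........  {a→[0, 1, 2, 3, 4]}
  12. append(a, 2)  ⇒  FFFFFFF.......  {a→[0, 1, 2, 3, 4, 5, 6]}

bitmap = FFFFFFF.......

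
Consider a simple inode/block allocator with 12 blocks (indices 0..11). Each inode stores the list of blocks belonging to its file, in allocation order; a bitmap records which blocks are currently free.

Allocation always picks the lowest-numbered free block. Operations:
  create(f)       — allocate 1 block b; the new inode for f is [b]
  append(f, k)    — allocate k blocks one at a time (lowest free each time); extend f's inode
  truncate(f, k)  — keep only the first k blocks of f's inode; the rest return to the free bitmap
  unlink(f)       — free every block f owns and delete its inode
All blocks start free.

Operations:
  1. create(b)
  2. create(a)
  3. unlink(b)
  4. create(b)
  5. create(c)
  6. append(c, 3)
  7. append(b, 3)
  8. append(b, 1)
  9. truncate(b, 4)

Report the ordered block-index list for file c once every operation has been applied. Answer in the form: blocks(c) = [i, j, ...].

blocks(c) = [2, 3, 4, 5]

[1] create(b) — b=0 (map F...........)
[2] create(a) — a=1 b=0 (map FF..........)
[3] unlink(b) — a=1 (map .F..........)
[4] create(b) — a=1 b=0 (map FF..........)
[5] create(c) — a=1 b=0 c=2 (map FFF.........)
[6] append(c, 3) — a=1 b=0 c=2,3,4,5 (map FFFFFF......)
[7] append(b, 3) — a=1 b=0,6,7,8 c=2,3,4,5 (map FFFFFFFFF...)
[8] append(b, 1) — a=1 b=0,6,7,8,9 c=2,3,4,5 (map FFFFFFFFFF..)
[9] truncate(b, 4) — a=1 b=0,6,7,8 c=2,3,4,5 (map FFFFFFFFF...)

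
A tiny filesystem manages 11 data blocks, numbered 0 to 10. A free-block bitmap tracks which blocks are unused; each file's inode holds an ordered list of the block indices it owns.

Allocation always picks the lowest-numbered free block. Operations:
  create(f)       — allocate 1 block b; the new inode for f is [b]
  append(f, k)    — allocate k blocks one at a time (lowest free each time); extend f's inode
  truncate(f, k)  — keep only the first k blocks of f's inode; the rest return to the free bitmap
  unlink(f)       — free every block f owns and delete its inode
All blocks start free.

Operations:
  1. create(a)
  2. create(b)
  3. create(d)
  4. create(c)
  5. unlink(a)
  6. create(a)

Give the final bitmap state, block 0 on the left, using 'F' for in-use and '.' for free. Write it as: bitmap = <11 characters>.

bitmap = FFFF.......

create(a): bitmap=F.......... | a=[0]
create(b): bitmap=FF......... | a=[0] b=[1]
create(d): bitmap=FFF........ | a=[0] b=[1] d=[2]
create(c): bitmap=FFFF....... | a=[0] b=[1] c=[3] d=[2]
unlink(a): bitmap=.FFF....... | b=[1] c=[3] d=[2]
create(a): bitmap=FFFF....... | a=[0] b=[1] c=[3] d=[2]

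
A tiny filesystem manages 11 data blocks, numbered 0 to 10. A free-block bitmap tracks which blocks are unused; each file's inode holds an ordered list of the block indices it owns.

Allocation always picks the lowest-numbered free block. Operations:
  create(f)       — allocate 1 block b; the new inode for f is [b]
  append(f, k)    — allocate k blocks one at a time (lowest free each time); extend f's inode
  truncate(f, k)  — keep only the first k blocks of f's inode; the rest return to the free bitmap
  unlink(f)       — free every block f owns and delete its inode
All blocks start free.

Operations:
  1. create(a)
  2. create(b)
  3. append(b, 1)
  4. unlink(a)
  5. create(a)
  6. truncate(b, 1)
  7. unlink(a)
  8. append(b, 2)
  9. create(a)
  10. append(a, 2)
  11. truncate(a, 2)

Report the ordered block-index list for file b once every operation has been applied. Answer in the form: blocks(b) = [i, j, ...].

blocks(b) = [1, 0, 2]

create(a): bitmap=F.......... | a=[0]
create(b): bitmap=FF......... | a=[0] b=[1]
append(b, 1): bitmap=FFF........ | a=[0] b=[1, 2]
unlink(a): bitmap=.FF........ | b=[1, 2]
create(a): bitmap=FFF........ | a=[0] b=[1, 2]
truncate(b, 1): bitmap=FF......... | a=[0] b=[1]
unlink(a): bitmap=.F......... | b=[1]
append(b, 2): bitmap=FFF........ | b=[1, 0, 2]
create(a): bitmap=FFFF....... | a=[3] b=[1, 0, 2]
append(a, 2): bitmap=FFFFFF..... | a=[3, 4, 5] b=[1, 0, 2]
truncate(a, 2): bitmap=FFFFF...... | a=[3, 4] b=[1, 0, 2]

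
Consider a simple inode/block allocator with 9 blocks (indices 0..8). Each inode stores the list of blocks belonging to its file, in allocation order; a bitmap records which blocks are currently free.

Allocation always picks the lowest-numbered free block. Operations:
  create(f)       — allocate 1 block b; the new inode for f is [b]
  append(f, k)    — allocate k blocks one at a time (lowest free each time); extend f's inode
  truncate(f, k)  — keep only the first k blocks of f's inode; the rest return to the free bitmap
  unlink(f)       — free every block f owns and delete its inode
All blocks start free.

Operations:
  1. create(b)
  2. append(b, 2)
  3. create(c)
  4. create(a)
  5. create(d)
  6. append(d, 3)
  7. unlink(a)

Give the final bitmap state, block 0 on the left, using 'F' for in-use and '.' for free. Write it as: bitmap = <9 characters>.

bitmap = FFFF.FFFF

create(b): bitmap=F........ | b=[0]
append(b, 2): bitmap=FFF...... | b=[0, 1, 2]
create(c): bitmap=FFFF..... | b=[0, 1, 2] c=[3]
create(a): bitmap=FFFFF.... | a=[4] b=[0, 1, 2] c=[3]
create(d): bitmap=FFFFFF... | a=[4] b=[0, 1, 2] c=[3] d=[5]
append(d, 3): bitmap=FFFFFFFFF | a=[4] b=[0, 1, 2] c=[3] d=[5, 6, 7, 8]
unlink(a): bitmap=FFFF.FFFF | b=[0, 1, 2] c=[3] d=[5, 6, 7, 8]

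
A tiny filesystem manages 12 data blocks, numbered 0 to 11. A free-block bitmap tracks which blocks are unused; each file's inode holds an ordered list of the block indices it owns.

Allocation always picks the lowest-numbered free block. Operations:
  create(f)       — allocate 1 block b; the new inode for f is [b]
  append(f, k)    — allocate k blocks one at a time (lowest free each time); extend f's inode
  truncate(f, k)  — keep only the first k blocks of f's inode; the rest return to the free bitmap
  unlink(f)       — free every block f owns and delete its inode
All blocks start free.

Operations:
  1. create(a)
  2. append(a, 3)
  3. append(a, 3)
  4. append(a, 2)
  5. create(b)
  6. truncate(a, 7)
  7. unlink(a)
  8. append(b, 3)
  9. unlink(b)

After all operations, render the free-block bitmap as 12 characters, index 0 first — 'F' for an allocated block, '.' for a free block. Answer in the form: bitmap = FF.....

[1] create(a) — a=0 (map F...........)
[2] append(a, 3) — a=0,1,2,3 (map FFFF........)
[3] append(a, 3) — a=0,1,2,3,4,5,6 (map FFFFFFF.....)
[4] append(a, 2) — a=0,1,2,3,4,5,6,7,8 (map FFFFFFFFF...)
[5] create(b) — a=0,1,2,3,4,5,6,7,8 b=9 (map FFFFFFFFFF..)
[6] truncate(a, 7) — a=0,1,2,3,4,5,6 b=9 (map FFFFFFF..F..)
[7] unlink(a) — b=9 (map .........F..)
[8] append(b, 3) — b=9,0,1,2 (map FFF......F..)
[9] unlink(b) —  (map ............)

bitmap = ............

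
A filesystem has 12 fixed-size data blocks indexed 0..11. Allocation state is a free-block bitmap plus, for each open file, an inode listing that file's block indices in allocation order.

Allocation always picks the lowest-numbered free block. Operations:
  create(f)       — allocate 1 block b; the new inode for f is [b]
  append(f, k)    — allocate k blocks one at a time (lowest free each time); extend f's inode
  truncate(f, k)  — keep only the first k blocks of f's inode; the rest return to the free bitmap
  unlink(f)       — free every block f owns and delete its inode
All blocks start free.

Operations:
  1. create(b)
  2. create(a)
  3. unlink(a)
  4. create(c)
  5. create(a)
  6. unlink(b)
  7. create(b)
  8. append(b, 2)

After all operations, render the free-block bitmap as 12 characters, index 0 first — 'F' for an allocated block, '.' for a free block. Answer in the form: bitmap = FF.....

bitmap = FFFFF.......

after create(b) → b:[0]  free=[F...........]
after create(a) → a:[1], b:[0]  free=[FF..........]
after unlink(a) → b:[0]  free=[F...........]
after create(c) → b:[0], c:[1]  free=[FF..........]
after create(a) → a:[2], b:[0], c:[1]  free=[FFF.........]
after unlink(b) → a:[2], c:[1]  free=[.FF.........]
after create(b) → a:[2], b:[0], c:[1]  free=[FFF.........]
after append(b, 2) → a:[2], b:[0, 3, 4], c:[1]  free=[FFFFF.......]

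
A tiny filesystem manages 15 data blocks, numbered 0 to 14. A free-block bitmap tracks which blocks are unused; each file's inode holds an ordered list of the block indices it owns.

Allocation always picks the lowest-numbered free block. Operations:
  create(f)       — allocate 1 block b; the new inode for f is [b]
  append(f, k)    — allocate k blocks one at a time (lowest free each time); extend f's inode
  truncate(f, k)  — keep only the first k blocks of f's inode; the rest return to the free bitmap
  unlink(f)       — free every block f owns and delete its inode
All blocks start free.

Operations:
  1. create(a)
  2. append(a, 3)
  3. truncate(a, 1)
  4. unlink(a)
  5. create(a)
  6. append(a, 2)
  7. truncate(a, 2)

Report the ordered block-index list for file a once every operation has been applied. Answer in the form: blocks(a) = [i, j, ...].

  1. create(a)  ⇒  F..............  {a→[0]}
  2. append(a, 3)  ⇒  FFFF...........  {a→[0, 1, 2, 3]}
  3. truncate(a, 1)  ⇒  F..............  {a→[0]}
  4. unlink(a)  ⇒  ...............  {}
  5. create(a)  ⇒  F..............  {a→[0]}
  6. append(a, 2)  ⇒  FFF............  {a→[0, 1, 2]}
  7. truncate(a, 2)  ⇒  FF.............  {a→[0, 1]}

blocks(a) = [0, 1]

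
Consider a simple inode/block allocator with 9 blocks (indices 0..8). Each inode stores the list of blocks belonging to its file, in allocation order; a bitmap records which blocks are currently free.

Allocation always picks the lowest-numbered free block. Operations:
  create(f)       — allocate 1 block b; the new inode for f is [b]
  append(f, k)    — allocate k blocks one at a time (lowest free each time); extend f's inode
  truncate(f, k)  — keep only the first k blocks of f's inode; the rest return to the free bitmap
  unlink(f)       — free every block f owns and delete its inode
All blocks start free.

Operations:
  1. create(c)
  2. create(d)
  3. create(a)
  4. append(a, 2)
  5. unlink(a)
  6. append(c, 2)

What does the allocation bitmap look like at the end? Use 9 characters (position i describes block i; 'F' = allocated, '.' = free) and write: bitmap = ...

bitmap = FFFF.....

[1] create(c) — c=0 (map F........)
[2] create(d) — c=0 d=1 (map FF.......)
[3] create(a) — a=2 c=0 d=1 (map FFF......)
[4] append(a, 2) — a=2,3,4 c=0 d=1 (map FFFFF....)
[5] unlink(a) — c=0 d=1 (map FF.......)
[6] append(c, 2) — c=0,2,3 d=1 (map FFFF.....)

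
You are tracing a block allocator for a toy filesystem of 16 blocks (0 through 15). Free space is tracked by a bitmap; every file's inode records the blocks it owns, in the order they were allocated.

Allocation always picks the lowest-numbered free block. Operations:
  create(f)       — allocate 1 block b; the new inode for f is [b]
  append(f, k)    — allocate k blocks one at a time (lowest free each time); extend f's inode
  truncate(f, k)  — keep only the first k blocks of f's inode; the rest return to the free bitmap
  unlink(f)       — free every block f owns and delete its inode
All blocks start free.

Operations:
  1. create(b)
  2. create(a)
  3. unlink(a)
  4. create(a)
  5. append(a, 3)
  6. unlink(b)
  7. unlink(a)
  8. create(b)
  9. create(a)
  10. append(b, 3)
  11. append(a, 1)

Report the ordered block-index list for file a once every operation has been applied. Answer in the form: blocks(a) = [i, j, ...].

create(b): bitmap=F............... | b=[0]
create(a): bitmap=FF.............. | a=[1] b=[0]
unlink(a): bitmap=F............... | b=[0]
create(a): bitmap=FF.............. | a=[1] b=[0]
append(a, 3): bitmap=FFFFF........... | a=[1, 2, 3, 4] b=[0]
unlink(b): bitmap=.FFFF........... | a=[1, 2, 3, 4]
unlink(a): bitmap=................ | 
create(b): bitmap=F............... | b=[0]
create(a): bitmap=FF.............. | a=[1] b=[0]
append(b, 3): bitmap=FFFFF........... | a=[1] b=[0, 2, 3, 4]
append(a, 1): bitmap=FFFFFF.......... | a=[1, 5] b=[0, 2, 3, 4]

blocks(a) = [1, 5]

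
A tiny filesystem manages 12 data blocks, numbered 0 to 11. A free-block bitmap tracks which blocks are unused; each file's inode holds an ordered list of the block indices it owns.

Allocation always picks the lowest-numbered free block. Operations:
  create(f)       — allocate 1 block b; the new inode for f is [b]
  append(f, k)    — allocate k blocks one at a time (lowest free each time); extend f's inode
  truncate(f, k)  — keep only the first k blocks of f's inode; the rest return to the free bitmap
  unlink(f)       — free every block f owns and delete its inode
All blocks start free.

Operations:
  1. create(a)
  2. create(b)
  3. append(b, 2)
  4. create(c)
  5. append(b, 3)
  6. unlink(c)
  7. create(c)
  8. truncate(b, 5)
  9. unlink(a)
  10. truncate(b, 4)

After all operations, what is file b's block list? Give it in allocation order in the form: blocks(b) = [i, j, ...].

blocks(b) = [1, 2, 3, 5]

  1. create(a)  ⇒  F...........  {a→[0]}
  2. create(b)  ⇒  FF..........  {a→[0]; b→[1]}
  3. append(b, 2)  ⇒  FFFF........  {a→[0]; b→[1, 2, 3]}
  4. create(c)  ⇒  FFFFF.......  {a→[0]; b→[1, 2, 3]; c→[4]}
  5. append(b, 3)  ⇒  FFFFFFFF....  {a→[0]; b→[1, 2, 3, 5, 6, 7]; c→[4]}
  6. unlink(c)  ⇒  FFFF.FFF....  {a→[0]; b→[1, 2, 3, 5, 6, 7]}
  7. create(c)  ⇒  FFFFFFFF....  {a→[0]; b→[1, 2, 3, 5, 6, 7]; c→[4]}
  8. truncate(b, 5)  ⇒  FFFFFFF.....  {a→[0]; b→[1, 2, 3, 5, 6]; c→[4]}
  9. unlink(a)  ⇒  .FFFFFF.....  {b→[1, 2, 3, 5, 6]; c→[4]}
  10. truncate(b, 4)  ⇒  .FFFFF......  {b→[1, 2, 3, 5]; c→[4]}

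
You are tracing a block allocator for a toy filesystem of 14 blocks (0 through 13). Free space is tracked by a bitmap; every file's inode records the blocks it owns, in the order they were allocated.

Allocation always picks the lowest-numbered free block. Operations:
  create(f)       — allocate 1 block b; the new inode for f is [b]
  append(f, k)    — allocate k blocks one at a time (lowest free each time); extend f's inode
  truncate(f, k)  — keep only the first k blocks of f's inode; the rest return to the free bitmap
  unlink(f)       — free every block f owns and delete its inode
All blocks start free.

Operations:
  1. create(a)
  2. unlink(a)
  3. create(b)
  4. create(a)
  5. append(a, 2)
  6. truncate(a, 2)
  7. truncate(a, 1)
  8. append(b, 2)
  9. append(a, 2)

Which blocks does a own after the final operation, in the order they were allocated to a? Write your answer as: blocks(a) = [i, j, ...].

  1. create(a)  ⇒  F.............  {a→[0]}
  2. unlink(a)  ⇒  ..............  {}
  3. create(b)  ⇒  F.............  {b→[0]}
  4. create(a)  ⇒  FF............  {a→[1]; b→[0]}
  5. append(a, 2)  ⇒  FFFF..........  {a→[1, 2, 3]; b→[0]}
  6. truncate(a, 2)  ⇒  FFF...........  {a→[1, 2]; b→[0]}
  7. truncate(a, 1)  ⇒  FF............  {a→[1]; b→[0]}
  8. append(b, 2)  ⇒  FFFF..........  {a→[1]; b→[0, 2, 3]}
  9. append(a, 2)  ⇒  FFFFFF........  {a→[1, 4, 5]; b→[0, 2, 3]}

blocks(a) = [1, 4, 5]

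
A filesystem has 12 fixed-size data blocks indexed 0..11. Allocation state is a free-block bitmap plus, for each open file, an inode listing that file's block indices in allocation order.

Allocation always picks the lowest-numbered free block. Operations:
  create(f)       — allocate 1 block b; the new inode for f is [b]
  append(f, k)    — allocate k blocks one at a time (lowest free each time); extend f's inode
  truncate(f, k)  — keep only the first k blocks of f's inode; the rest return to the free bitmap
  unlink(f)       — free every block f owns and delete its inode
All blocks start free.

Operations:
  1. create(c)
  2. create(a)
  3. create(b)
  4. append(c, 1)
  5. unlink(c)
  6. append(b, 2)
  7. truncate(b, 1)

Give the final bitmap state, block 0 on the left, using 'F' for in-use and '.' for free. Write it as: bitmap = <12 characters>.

[1] create(c) — c=0 (map F...........)
[2] create(a) — a=1 c=0 (map FF..........)
[3] create(b) — a=1 b=2 c=0 (map FFF.........)
[4] append(c, 1) — a=1 b=2 c=0,3 (map FFFF........)
[5] unlink(c) — a=1 b=2 (map .FF.........)
[6] append(b, 2) — a=1 b=2,0,3 (map FFFF........)
[7] truncate(b, 1) — a=1 b=2 (map .FF.........)

bitmap = .FF.........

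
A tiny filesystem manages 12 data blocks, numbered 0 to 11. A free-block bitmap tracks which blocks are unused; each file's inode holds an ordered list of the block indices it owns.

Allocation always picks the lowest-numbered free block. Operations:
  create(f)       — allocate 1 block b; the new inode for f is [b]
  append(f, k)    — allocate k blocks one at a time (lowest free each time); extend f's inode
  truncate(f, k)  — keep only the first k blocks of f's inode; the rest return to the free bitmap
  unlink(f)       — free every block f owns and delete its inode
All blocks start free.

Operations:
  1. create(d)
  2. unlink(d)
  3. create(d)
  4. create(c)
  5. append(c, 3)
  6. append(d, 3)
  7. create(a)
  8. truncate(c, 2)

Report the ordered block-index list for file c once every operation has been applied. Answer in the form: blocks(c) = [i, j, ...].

blocks(c) = [1, 2]

[1] create(d) — d=0 (map F...........)
[2] unlink(d) —  (map ............)
[3] create(d) — d=0 (map F...........)
[4] create(c) — c=1 d=0 (map FF..........)
[5] append(c, 3) — c=1,2,3,4 d=0 (map FFFFF.......)
[6] append(d, 3) — c=1,2,3,4 d=0,5,6,7 (map FFFFFFFF....)
[7] create(a) — a=8 c=1,2,3,4 d=0,5,6,7 (map FFFFFFFFF...)
[8] truncate(c, 2) — a=8 c=1,2 d=0,5,6,7 (map FFF..FFFF...)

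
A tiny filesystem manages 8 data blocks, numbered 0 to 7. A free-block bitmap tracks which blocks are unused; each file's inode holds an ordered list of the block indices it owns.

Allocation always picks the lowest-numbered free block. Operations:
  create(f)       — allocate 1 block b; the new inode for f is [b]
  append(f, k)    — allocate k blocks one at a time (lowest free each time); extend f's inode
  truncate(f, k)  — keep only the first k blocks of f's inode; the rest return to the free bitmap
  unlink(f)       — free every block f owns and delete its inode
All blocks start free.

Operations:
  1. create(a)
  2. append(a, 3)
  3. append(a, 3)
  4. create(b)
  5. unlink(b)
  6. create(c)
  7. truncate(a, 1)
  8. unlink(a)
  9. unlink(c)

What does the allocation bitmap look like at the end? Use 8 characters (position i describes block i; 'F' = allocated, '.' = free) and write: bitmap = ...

after create(a) → a:[0]  free=[F.......]
after append(a, 3) → a:[0, 1, 2, 3]  free=[FFFF....]
after append(a, 3) → a:[0, 1, 2, 3, 4, 5, 6]  free=[FFFFFFF.]
after create(b) → a:[0, 1, 2, 3, 4, 5, 6], b:[7]  free=[FFFFFFFF]
after unlink(b) → a:[0, 1, 2, 3, 4, 5, 6]  free=[FFFFFFF.]
after create(c) → a:[0, 1, 2, 3, 4, 5, 6], c:[7]  free=[FFFFFFFF]
after truncate(a, 1) → a:[0], c:[7]  free=[F......F]
after unlink(a) → c:[7]  free=[.......F]
after unlink(c) →   free=[........]

bitmap = ........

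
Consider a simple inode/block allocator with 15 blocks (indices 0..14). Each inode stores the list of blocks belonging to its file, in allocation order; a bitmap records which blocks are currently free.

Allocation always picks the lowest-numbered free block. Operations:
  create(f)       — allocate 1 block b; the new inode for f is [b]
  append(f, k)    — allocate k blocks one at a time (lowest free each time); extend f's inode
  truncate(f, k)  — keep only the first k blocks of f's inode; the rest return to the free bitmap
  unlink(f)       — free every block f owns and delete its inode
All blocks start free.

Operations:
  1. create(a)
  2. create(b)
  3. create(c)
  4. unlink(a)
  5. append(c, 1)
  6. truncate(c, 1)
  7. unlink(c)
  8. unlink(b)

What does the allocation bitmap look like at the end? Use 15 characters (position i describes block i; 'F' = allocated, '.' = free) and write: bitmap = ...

bitmap = ...............

create(a): bitmap=F.............. | a=[0]
create(b): bitmap=FF............. | a=[0] b=[1]
create(c): bitmap=FFF............ | a=[0] b=[1] c=[2]
unlink(a): bitmap=.FF............ | b=[1] c=[2]
append(c, 1): bitmap=FFF............ | b=[1] c=[2, 0]
truncate(c, 1): bitmap=.FF............ | b=[1] c=[2]
unlink(c): bitmap=.F............. | b=[1]
unlink(b): bitmap=............... | 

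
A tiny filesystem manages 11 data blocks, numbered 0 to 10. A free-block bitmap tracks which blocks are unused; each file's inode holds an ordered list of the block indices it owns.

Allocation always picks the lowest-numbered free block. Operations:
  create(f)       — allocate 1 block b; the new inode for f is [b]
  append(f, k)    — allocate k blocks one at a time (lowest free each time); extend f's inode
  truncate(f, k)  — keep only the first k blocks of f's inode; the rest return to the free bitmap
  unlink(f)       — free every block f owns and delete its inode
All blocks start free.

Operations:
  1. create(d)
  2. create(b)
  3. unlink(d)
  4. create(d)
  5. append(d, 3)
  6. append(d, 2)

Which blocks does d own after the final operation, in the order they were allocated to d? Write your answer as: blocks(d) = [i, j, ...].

blocks(d) = [0, 2, 3, 4, 5, 6]

create(d): bitmap=F.......... | d=[0]
create(b): bitmap=FF......... | b=[1] d=[0]
unlink(d): bitmap=.F......... | b=[1]
create(d): bitmap=FF......... | b=[1] d=[0]
append(d, 3): bitmap=FFFFF...... | b=[1] d=[0, 2, 3, 4]
append(d, 2): bitmap=FFFFFFF.... | b=[1] d=[0, 2, 3, 4, 5, 6]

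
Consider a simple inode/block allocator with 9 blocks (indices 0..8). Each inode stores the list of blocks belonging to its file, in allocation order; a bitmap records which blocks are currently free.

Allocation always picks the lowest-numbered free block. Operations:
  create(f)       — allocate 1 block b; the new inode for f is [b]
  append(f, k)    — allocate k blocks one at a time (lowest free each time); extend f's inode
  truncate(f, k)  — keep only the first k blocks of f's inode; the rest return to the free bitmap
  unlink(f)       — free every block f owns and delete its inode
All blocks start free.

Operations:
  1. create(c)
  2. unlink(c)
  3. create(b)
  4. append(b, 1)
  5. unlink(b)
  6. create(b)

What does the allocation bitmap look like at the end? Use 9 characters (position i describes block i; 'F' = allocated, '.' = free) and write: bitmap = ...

bitmap = F........

  1. create(c)  ⇒  F........  {c→[0]}
  2. unlink(c)  ⇒  .........  {}
  3. create(b)  ⇒  F........  {b→[0]}
  4. append(b, 1)  ⇒  FF.......  {b→[0, 1]}
  5. unlink(b)  ⇒  .........  {}
  6. create(b)  ⇒  F........  {b→[0]}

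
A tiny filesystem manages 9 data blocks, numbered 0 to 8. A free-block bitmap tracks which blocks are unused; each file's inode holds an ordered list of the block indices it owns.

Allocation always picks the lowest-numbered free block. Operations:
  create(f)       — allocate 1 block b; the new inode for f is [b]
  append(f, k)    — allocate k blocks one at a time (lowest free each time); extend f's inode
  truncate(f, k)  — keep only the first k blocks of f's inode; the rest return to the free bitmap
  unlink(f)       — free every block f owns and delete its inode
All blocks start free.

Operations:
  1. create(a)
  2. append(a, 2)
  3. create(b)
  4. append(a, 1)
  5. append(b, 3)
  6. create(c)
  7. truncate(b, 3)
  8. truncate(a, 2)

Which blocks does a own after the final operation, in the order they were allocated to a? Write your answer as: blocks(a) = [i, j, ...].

after create(a) → a:[0]  free=[F........]
after append(a, 2) → a:[0, 1, 2]  free=[FFF......]
after create(b) → a:[0, 1, 2], b:[3]  free=[FFFF.....]
after append(a, 1) → a:[0, 1, 2, 4], b:[3]  free=[FFFFF....]
after append(b, 3) → a:[0, 1, 2, 4], b:[3, 5, 6, 7]  free=[FFFFFFFF.]
after create(c) → a:[0, 1, 2, 4], b:[3, 5, 6, 7], c:[8]  free=[FFFFFFFFF]
after truncate(b, 3) → a:[0, 1, 2, 4], b:[3, 5, 6], c:[8]  free=[FFFFFFF.F]
after truncate(a, 2) → a:[0, 1], b:[3, 5, 6], c:[8]  free=[FF.F.FF.F]

blocks(a) = [0, 1]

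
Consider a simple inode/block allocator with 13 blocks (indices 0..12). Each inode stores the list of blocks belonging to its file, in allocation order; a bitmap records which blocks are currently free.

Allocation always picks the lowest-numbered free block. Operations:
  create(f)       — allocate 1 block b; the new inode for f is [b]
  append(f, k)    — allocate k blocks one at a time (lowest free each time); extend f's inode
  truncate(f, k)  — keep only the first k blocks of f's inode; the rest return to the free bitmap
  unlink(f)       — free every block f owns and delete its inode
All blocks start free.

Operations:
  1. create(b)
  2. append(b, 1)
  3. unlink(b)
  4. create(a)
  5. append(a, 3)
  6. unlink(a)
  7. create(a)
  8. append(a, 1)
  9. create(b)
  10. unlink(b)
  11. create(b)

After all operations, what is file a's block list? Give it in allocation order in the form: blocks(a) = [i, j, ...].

blocks(a) = [0, 1]

create(b): bitmap=F............ | b=[0]
append(b, 1): bitmap=FF........... | b=[0, 1]
unlink(b): bitmap=............. | 
create(a): bitmap=F............ | a=[0]
append(a, 3): bitmap=FFFF......... | a=[0, 1, 2, 3]
unlink(a): bitmap=............. | 
create(a): bitmap=F............ | a=[0]
append(a, 1): bitmap=FF........... | a=[0, 1]
create(b): bitmap=FFF.......... | a=[0, 1] b=[2]
unlink(b): bitmap=FF........... | a=[0, 1]
create(b): bitmap=FFF.......... | a=[0, 1] b=[2]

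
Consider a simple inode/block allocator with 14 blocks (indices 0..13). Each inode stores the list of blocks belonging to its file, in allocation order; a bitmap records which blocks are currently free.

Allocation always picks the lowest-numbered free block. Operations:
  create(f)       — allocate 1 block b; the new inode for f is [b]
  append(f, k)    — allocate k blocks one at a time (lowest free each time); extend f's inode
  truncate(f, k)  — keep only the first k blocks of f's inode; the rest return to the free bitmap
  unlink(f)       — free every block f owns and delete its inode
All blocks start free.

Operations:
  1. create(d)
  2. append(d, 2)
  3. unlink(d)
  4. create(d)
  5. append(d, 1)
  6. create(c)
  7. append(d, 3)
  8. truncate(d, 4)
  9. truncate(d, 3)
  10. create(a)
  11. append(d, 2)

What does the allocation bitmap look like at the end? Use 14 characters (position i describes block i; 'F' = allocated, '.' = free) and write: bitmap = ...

[1] create(d) — d=0 (map F.............)
[2] append(d, 2) — d=0,1,2 (map FFF...........)
[3] unlink(d) —  (map ..............)
[4] create(d) — d=0 (map F.............)
[5] append(d, 1) — d=0,1 (map FF............)
[6] create(c) — c=2 d=0,1 (map FFF...........)
[7] append(d, 3) — c=2 d=0,1,3,4,5 (map FFFFFF........)
[8] truncate(d, 4) — c=2 d=0,1,3,4 (map FFFFF.........)
[9] truncate(d, 3) — c=2 d=0,1,3 (map FFFF..........)
[10] create(a) — a=4 c=2 d=0,1,3 (map FFFFF.........)
[11] append(d, 2) — a=4 c=2 d=0,1,3,5,6 (map FFFFFFF.......)

bitmap = FFFFFFF.......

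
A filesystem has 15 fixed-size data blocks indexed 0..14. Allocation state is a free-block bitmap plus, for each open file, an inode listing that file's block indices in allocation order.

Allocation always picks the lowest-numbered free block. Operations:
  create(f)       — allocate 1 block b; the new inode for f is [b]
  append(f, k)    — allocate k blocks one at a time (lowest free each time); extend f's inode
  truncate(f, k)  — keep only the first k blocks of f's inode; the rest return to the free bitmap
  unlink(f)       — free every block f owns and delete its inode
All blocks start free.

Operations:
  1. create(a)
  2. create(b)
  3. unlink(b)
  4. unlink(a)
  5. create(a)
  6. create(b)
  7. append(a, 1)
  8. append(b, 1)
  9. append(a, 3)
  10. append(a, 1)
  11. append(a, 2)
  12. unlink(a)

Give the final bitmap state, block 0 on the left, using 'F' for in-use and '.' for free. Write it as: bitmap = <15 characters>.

  1. create(a)  ⇒  F..............  {a→[0]}
  2. create(b)  ⇒  FF.............  {a→[0]; b→[1]}
  3. unlink(b)  ⇒  F..............  {a→[0]}
  4. unlink(a)  ⇒  ...............  {}
  5. create(a)  ⇒  F..............  {a→[0]}
  6. create(b)  ⇒  FF.............  {a→[0]; b→[1]}
  7. append(a, 1)  ⇒  FFF............  {a→[0, 2]; b→[1]}
  8. append(b, 1)  ⇒  FFFF...........  {a→[0, 2]; b→[1, 3]}
  9. append(a, 3)  ⇒  FFFFFFF........  {a→[0, 2, 4, 5, 6]; b→[1, 3]}
  10. append(a, 1)  ⇒  FFFFFFFF.......  {a→[0, 2, 4, 5, 6, 7]; b→[1, 3]}
  11. append(a, 2)  ⇒  FFFFFFFFFF.....  {a→[0, 2, 4, 5, 6, 7, 8, 9]; b→[1, 3]}
  12. unlink(a)  ⇒  .F.F...........  {b→[1, 3]}

bitmap = .F.F...........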